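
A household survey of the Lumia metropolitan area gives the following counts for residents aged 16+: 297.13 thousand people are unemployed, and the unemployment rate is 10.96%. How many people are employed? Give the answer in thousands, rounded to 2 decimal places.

Labor force = U / u = 297.13 / 0.1096 ≈ 2,711.04 thousand.
Employed = labor force − unemployed = 2,711.04 − 297.13 = 2,413.91 thousand.

About 2,413.91 thousand are employed.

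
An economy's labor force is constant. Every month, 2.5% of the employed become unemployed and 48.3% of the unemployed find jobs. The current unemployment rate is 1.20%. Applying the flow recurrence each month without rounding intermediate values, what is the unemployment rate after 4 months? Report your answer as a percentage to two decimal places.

Unemployment rate after four months ≈ 4.70%.

With a fixed labor force, u_{t+1} = u_t + s·(1−u_t) − f·u_t = u_t·(1−s−f) + s.
Here 1−s−f = 0.492 and s = 0.025.
u_1 = 0.012000 × 0.492 + 0.025 = 0.030904.
u_2 = 0.030904 × 0.492 + 0.025 = 0.040205.
u_3 = 0.040205 × 0.492 + 0.025 = 0.044781.
u_4 = 0.044781 × 0.492 + 0.025 = 0.047032.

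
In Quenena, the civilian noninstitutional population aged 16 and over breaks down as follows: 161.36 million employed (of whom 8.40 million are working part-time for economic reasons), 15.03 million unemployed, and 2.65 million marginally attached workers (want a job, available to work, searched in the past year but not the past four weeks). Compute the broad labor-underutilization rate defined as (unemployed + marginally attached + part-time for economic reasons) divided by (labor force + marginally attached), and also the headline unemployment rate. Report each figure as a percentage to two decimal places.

Broad underutilization rate ≈ 14.57%; headline unemployment rate ≈ 8.52%.

Labor force = 161.36 + 15.03 = 176.39 million.
Numerator = 15.03 + 2.65 + 8.40 = 26.08 million.
Denominator = 176.39 + 2.65 = 179.04 million.
Broad rate = 26.08 / 179.04 = 14.57%.
Headline unemployment rate = 15.03 / 176.39 = 8.52%.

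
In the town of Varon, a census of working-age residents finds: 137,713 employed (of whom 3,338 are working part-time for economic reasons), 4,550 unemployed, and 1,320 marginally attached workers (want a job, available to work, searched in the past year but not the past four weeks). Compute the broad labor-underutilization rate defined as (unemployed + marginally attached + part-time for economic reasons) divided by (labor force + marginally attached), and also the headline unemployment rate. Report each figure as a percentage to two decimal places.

Broad underutilization rate ≈ 6.41%; headline unemployment rate ≈ 3.20%.

Labor force = 137,713 + 4,550 = 142,263.
Numerator = 4,550 + 1,320 + 3,338 = 9,208.
Denominator = 142,263 + 1,320 = 143,583.
Broad rate = 9,208 / 143,583 = 6.41%.
Headline unemployment rate = 4,550 / 142,263 = 3.20%.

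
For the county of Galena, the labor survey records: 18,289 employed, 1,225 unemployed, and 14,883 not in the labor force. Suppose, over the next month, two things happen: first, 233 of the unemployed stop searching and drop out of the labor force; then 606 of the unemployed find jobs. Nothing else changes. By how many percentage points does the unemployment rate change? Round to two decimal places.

Initially, labor force = 18,289 + 1,225 = 19,514, so u = 1,225/19,514 = 6.28%.
After the first change, unemployed and labor force both fall by 233 → E = 18,289, U = 992, labor force = 19,281.
After the second change, unemployed falls and employed rises by 606; labor force unchanged → E = 18,895, U = 386, labor force = 19,281.
New unemployment rate = 386 / 19,281 = 2.00%.
Change = 2.00% − 6.28% = −4.28 percentage points.

The unemployment rate changes by −4.28 percentage points.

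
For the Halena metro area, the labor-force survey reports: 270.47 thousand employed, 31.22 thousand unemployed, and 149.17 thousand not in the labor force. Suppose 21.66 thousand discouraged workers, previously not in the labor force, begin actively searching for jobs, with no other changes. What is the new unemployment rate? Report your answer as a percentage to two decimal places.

New unemployment rate ≈ 16.35%.

Initially, labor force = 270.47 + 31.22 = 301.69 thousand, so u = 31.22/301.69 = 10.35%.
After the change, unemployed and labor force both rise by 21.66 → E = 270.47, U = 52.88, labor force = 323.35 thousand.
New unemployment rate = 52.88 / 323.35 = 16.35%.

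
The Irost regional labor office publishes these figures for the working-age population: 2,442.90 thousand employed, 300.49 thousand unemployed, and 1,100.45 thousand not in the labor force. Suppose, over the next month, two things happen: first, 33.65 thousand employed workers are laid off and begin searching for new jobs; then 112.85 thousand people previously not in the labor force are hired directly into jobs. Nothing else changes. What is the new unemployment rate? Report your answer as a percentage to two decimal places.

Initially, labor force = 2,442.90 + 300.49 = 2,743.39 thousand, so u = 300.49/2,743.39 = 10.95%.
After the first change, employed falls and unemployed rises by 33.65; labor force unchanged → E = 2,409.25, U = 334.14, labor force = 2,743.39 thousand.
After the second change, employed and labor force both rise by 112.85; unemployed unchanged → E = 2,522.10, U = 334.14, labor force = 2,856.24 thousand.
New unemployment rate = 334.14 / 2,856.24 = 11.70%.

New unemployment rate ≈ 11.70%.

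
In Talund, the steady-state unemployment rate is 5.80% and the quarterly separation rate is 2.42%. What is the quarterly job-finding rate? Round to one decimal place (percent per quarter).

From u* = s/(s+f): f = s·(1−u)/u.
f = 2.42 × (1 − 0.0580) / 0.0580 = 2.2796 / 0.0580 ≈ 39.3% per quarter.

Job-finding rate ≈ 39.3% per quarter.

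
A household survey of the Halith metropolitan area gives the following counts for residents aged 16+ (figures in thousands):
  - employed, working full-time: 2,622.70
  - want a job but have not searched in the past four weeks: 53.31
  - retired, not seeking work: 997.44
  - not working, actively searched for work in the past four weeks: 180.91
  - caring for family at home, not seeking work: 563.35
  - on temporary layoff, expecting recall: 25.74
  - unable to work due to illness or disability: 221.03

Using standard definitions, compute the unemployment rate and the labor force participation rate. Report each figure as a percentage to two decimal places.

Employed = 2,622.70 thousand.
Unemployed = 180.91 + 25.74 = 206.65 thousand (jobless and actively searching, or on temporary layoff).
Labor force = 2,622.70 + 206.65 = 2,829.35 thousand.
Not in labor force = 53.31 + 997.44 + 563.35 + 221.03 = 1,835.13 thousand (those not working and not actively searching are outside the labor force — including those who want a job but have given up searching).
Civilian working-age population = 2,829.35 + 1,835.13 = 4,664.48 thousand.
Unemployment rate = 206.65 / 2,829.35 = 7.30%.
Labor force participation rate = 2,829.35 / 4,664.48 = 60.66%.

Unemployment rate ≈ 7.30%; labor force participation rate ≈ 60.66%.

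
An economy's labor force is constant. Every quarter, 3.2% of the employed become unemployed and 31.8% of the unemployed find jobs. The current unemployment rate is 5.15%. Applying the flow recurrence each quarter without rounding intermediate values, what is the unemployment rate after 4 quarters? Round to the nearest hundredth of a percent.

Unemployment rate after four quarters ≈ 8.43%.

With a fixed labor force, u_{t+1} = u_t + s·(1−u_t) − f·u_t = u_t·(1−s−f) + s.
Here 1−s−f = 0.650 and s = 0.032.
u_1 = 0.051500 × 0.650 + 0.032 = 0.065475.
u_2 = 0.065475 × 0.650 + 0.032 = 0.074559.
u_3 = 0.074559 × 0.650 + 0.032 = 0.080463.
u_4 = 0.080463 × 0.650 + 0.032 = 0.084301.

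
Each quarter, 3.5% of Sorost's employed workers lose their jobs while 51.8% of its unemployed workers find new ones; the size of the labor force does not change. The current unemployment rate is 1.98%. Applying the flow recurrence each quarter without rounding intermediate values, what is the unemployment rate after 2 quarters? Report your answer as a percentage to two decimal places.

With a fixed labor force, u_{t+1} = u_t + s·(1−u_t) − f·u_t = u_t·(1−s−f) + s.
Here 1−s−f = 0.447 and s = 0.035.
u_1 = 0.019800 × 0.447 + 0.035 = 0.043851.
u_2 = 0.043851 × 0.447 + 0.035 = 0.054601.

Unemployment rate after two quarters ≈ 5.46%.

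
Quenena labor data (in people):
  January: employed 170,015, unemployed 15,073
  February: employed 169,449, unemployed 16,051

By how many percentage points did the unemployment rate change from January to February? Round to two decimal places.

January: labor force = 170,015 + 15,073 = 185,088; u = 15,073/185,088 = 8.14%.
February: labor force = 169,449 + 16,051 = 185,500; u = 16,051/185,500 = 8.65%.
Change = 8.65% − 8.14% = +0.51 pp.

The unemployment rate changed by +0.51 percentage points.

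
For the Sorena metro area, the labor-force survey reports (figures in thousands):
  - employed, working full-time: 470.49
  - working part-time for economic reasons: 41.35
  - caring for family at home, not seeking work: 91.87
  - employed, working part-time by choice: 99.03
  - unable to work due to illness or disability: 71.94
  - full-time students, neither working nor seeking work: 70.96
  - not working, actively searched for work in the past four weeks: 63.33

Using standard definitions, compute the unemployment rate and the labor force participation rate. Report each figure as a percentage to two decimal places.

Unemployment rate ≈ 9.39%; labor force participation rate ≈ 74.17%.

Employed = 470.49 + 41.35 + 99.03 = 610.87 thousand (anyone who worked, including part-time for economic reasons, counts as employed).
Unemployed = 63.33 thousand.
Labor force = 610.87 + 63.33 = 674.20 thousand.
Not in labor force = 91.87 + 71.94 + 70.96 = 234.77 thousand (those not working and not actively searching are outside the labor force).
Civilian working-age population = 674.20 + 234.77 = 908.97 thousand.
Unemployment rate = 63.33 / 674.20 = 9.39%.
Labor force participation rate = 674.20 / 908.97 = 74.17%.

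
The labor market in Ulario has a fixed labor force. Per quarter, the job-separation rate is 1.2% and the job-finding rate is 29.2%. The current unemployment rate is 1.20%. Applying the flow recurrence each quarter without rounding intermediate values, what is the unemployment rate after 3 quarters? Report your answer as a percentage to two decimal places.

Unemployment rate after three quarters ≈ 3.02%.

With a fixed labor force, u_{t+1} = u_t + s·(1−u_t) − f·u_t = u_t·(1−s−f) + s.
Here 1−s−f = 0.696 and s = 0.012.
u_1 = 0.012000 × 0.696 + 0.012 = 0.020352.
u_2 = 0.020352 × 0.696 + 0.012 = 0.026165.
u_3 = 0.026165 × 0.696 + 0.012 = 0.030211.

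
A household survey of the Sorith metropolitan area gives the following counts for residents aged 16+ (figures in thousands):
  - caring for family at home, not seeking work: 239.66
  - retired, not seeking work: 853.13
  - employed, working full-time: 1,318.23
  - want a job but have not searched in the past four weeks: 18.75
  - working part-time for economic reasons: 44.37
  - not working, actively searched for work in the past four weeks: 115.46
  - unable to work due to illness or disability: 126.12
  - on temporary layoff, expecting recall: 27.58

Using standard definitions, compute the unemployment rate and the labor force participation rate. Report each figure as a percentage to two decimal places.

Employed = 1,318.23 + 44.37 = 1,362.60 thousand (anyone who worked, including part-time for economic reasons, counts as employed).
Unemployed = 115.46 + 27.58 = 143.04 thousand (jobless and actively searching, or on temporary layoff).
Labor force = 1,362.60 + 143.04 = 1,505.64 thousand.
Not in labor force = 239.66 + 853.13 + 18.75 + 126.12 = 1,237.66 thousand (those not working and not actively searching are outside the labor force — including those who want a job but have given up searching).
Civilian working-age population = 1,505.64 + 1,237.66 = 2,743.30 thousand.
Unemployment rate = 143.04 / 1,505.64 = 9.50%.
Labor force participation rate = 1,505.64 / 2,743.30 = 54.88%.

Unemployment rate ≈ 9.50%; labor force participation rate ≈ 54.88%.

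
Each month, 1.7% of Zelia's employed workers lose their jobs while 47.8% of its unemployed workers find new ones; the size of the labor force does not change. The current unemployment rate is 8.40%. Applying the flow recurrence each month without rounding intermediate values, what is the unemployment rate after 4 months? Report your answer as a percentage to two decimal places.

Unemployment rate after four months ≈ 3.76%.

With a fixed labor force, u_{t+1} = u_t + s·(1−u_t) − f·u_t = u_t·(1−s−f) + s.
Here 1−s−f = 0.505 and s = 0.017.
u_1 = 0.084000 × 0.505 + 0.017 = 0.059420.
u_2 = 0.059420 × 0.505 + 0.017 = 0.047007.
u_3 = 0.047007 × 0.505 + 0.017 = 0.040739.
u_4 = 0.040739 × 0.505 + 0.017 = 0.037573.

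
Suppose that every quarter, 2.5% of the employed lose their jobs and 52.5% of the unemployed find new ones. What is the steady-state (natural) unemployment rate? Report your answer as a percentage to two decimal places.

At steady state the flows balance: s·E = f·U, so U/(E+U) = s/(s+f).
u* = 2.5 / (2.5 + 52.5) = 2.5 / 55.00 = 4.55%.

Steady-state unemployment rate ≈ 4.55%.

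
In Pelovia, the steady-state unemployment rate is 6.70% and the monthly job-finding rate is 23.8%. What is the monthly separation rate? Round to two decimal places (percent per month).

Separation rate ≈ 1.71% per month.

From u* = s/(s+f): s = u·f/(1−u).
s = 0.0670 × 23.8 / (1 − 0.0670) = 1.5946 / 0.9330 ≈ 1.71% per month.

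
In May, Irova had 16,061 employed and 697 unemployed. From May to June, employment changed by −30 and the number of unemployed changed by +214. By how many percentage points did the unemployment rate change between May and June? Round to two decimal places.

May: labor force = 16,061 + 697 = 16,758; u = 697/16,758 = 4.16%.
June: labor force = 16,031 + 911 = 16,942; u = 911/16,942 = 5.38%.
Change = 5.38% − 4.16% = +1.22 pp.

The unemployment rate changed by +1.22 percentage points.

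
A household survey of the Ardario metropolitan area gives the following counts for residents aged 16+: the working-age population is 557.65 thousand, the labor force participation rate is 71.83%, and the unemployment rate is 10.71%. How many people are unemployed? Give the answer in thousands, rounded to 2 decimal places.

Labor force = 0.7183 × 557.65 = 400.56 thousand.
Unemployed = 0.1071 × 400.56 ≈ 42.90 thousand.

About 42.90 thousand are unemployed.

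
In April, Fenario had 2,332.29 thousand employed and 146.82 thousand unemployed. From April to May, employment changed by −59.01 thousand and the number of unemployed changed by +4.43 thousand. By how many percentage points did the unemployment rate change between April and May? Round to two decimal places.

April: labor force = 2,332.29 + 146.82 = 2,479.11; u = 146.82/2,479.11 = 5.92%.
May: labor force = 2,273.28 + 151.25 = 2,424.53; u = 151.25/2,424.53 = 6.24%.
Change = 6.24% − 5.92% = +0.32 pp.

The unemployment rate changed by +0.32 percentage points.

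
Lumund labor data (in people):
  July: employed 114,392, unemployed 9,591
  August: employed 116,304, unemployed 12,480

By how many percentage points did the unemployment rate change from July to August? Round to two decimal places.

The unemployment rate changed by +1.95 percentage points.

July: labor force = 114,392 + 9,591 = 123,983; u = 9,591/123,983 = 7.74%.
August: labor force = 116,304 + 12,480 = 128,784; u = 12,480/128,784 = 9.69%.
Change = 9.69% − 7.74% = +1.95 pp.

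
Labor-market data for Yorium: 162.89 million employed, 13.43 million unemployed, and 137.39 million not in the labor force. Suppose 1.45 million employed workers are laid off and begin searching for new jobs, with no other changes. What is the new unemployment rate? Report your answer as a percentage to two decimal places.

New unemployment rate ≈ 8.44%.

Initially, labor force = 162.89 + 13.43 = 176.32 million, so u = 13.43/176.32 = 7.62%.
After the change, employed falls and unemployed rises by 1.45; labor force unchanged → E = 161.44, U = 14.88, labor force = 176.32 million.
New unemployment rate = 14.88 / 176.32 = 8.44%.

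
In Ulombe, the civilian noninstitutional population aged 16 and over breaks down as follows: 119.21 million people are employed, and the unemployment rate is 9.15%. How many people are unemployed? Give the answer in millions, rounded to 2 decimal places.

Let U be the number unemployed. The labor force is E + U, and U/(E+U) = 0.0915.
So U = 0.0915 × 119.21 / (1 − 0.0915) = 10.9077 / 0.9085 ≈ 12.01 million.

About 12.01 million are unemployed.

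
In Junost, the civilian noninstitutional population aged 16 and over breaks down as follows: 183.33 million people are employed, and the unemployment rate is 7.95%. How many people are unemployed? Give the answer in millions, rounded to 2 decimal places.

About 15.83 million are unemployed.

Let U be the number unemployed. The labor force is E + U, and U/(E+U) = 0.0795.
So U = 0.0795 × 183.33 / (1 − 0.0795) = 14.5747 / 0.9205 ≈ 15.83 million.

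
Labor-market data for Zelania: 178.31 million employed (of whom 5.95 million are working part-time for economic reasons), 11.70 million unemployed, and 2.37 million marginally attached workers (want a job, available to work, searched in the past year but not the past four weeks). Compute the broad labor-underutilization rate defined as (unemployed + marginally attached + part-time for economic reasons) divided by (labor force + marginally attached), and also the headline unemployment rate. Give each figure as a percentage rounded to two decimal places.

Broad underutilization rate ≈ 10.41%; headline unemployment rate ≈ 6.16%.

Labor force = 178.31 + 11.70 = 190.01 million.
Numerator = 11.70 + 2.37 + 5.95 = 20.02 million.
Denominator = 190.01 + 2.37 = 192.38 million.
Broad rate = 20.02 / 192.38 = 10.41%.
Headline unemployment rate = 11.70 / 190.01 = 6.16%.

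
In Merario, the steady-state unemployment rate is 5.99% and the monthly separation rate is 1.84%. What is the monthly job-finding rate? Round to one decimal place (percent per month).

From u* = s/(s+f): f = s·(1−u)/u.
f = 1.84 × (1 − 0.0599) / 0.0599 = 1.7298 / 0.0599 ≈ 28.9% per month.

Job-finding rate ≈ 28.9% per month.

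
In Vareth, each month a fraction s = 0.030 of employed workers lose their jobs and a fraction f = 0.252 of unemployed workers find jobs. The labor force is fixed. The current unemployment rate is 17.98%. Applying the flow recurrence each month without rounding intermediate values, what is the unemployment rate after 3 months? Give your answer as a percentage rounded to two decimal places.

With a fixed labor force, u_{t+1} = u_t + s·(1−u_t) − f·u_t = u_t·(1−s−f) + s.
Here 1−s−f = 0.718 and s = 0.030.
u_1 = 0.179800 × 0.718 + 0.030 = 0.159096.
u_2 = 0.159096 × 0.718 + 0.030 = 0.144231.
u_3 = 0.144231 × 0.718 + 0.030 = 0.133558.

Unemployment rate after three months ≈ 13.36%.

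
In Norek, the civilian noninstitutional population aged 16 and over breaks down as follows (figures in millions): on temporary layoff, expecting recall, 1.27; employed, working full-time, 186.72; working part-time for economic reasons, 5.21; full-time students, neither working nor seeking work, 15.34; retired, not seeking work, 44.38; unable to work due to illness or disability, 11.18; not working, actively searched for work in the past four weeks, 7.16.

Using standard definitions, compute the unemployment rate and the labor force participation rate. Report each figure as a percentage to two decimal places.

Unemployment rate ≈ 4.21%; labor force participation rate ≈ 73.86%.

Employed = 186.72 + 5.21 = 191.93 million (anyone who worked, including part-time for economic reasons, counts as employed).
Unemployed = 1.27 + 7.16 = 8.43 million (jobless and actively searching, or on temporary layoff).
Labor force = 191.93 + 8.43 = 200.36 million.
Not in labor force = 15.34 + 44.38 + 11.18 = 70.90 million (those not working and not actively searching are outside the labor force).
Civilian working-age population = 200.36 + 70.90 = 271.26 million.
Unemployment rate = 8.43 / 200.36 = 4.21%.
Labor force participation rate = 200.36 / 271.26 = 73.86%.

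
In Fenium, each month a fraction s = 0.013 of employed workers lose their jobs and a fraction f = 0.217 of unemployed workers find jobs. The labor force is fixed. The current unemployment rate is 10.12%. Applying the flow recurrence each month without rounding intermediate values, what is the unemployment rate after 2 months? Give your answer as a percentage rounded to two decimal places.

Unemployment rate after two months ≈ 8.30%.

With a fixed labor force, u_{t+1} = u_t + s·(1−u_t) − f·u_t = u_t·(1−s−f) + s.
Here 1−s−f = 0.770 and s = 0.013.
u_1 = 0.101200 × 0.770 + 0.013 = 0.090924.
u_2 = 0.090924 × 0.770 + 0.013 = 0.083011.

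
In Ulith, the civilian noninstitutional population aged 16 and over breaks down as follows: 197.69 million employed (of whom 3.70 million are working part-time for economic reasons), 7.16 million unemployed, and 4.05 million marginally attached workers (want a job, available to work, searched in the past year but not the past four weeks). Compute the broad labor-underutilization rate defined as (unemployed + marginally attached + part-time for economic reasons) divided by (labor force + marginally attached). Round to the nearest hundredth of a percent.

Labor force = 197.69 + 7.16 = 204.85 million.
Numerator = 7.16 + 4.05 + 3.70 = 14.91 million.
Denominator = 204.85 + 4.05 = 208.90 million.
Broad rate = 14.91 / 208.90 = 7.14%.

Broad underutilization rate ≈ 7.14%.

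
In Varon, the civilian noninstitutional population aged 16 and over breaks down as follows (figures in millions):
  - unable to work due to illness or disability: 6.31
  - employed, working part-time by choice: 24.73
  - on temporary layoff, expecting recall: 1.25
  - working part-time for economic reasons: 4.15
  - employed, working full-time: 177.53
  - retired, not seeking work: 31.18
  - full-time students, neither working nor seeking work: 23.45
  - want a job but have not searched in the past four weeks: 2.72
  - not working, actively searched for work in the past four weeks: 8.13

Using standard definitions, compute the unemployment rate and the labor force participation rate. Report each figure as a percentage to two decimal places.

Unemployment rate ≈ 4.35%; labor force participation rate ≈ 77.22%.

Employed = 24.73 + 4.15 + 177.53 = 206.41 million (anyone who worked, including part-time for economic reasons, counts as employed).
Unemployed = 1.25 + 8.13 = 9.38 million (jobless and actively searching, or on temporary layoff).
Labor force = 206.41 + 9.38 = 215.79 million.
Not in labor force = 6.31 + 31.18 + 23.45 + 2.72 = 63.66 million (those not working and not actively searching are outside the labor force — including those who want a job but have given up searching).
Civilian working-age population = 215.79 + 63.66 = 279.45 million.
Unemployment rate = 9.38 / 215.79 = 4.35%.
Labor force participation rate = 215.79 / 279.45 = 77.22%.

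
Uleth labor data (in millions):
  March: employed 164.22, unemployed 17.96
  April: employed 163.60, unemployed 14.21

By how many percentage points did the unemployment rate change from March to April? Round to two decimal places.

The unemployment rate changed by −1.87 percentage points.

March: labor force = 164.22 + 17.96 = 182.18; u = 17.96/182.18 = 9.86%.
April: labor force = 163.60 + 14.21 = 177.81; u = 14.21/177.81 = 7.99%.
Change = 7.99% − 9.86% = −1.87 pp.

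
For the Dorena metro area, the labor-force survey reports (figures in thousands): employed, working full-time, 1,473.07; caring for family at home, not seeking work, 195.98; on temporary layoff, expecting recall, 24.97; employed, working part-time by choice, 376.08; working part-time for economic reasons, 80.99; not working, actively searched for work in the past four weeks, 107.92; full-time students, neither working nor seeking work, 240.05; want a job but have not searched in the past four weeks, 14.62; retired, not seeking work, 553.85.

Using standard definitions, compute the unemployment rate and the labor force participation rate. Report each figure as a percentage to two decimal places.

Employed = 1,473.07 + 376.08 + 80.99 = 1,930.14 thousand (anyone who worked, including part-time for economic reasons, counts as employed).
Unemployed = 24.97 + 107.92 = 132.89 thousand (jobless and actively searching, or on temporary layoff).
Labor force = 1,930.14 + 132.89 = 2,063.03 thousand.
Not in labor force = 195.98 + 240.05 + 14.62 + 553.85 = 1,004.50 thousand (those not working and not actively searching are outside the labor force — including those who want a job but have given up searching).
Civilian working-age population = 2,063.03 + 1,004.50 = 3,067.53 thousand.
Unemployment rate = 132.89 / 2,063.03 = 6.44%.
Labor force participation rate = 2,063.03 / 3,067.53 = 67.25%.

Unemployment rate ≈ 6.44%; labor force participation rate ≈ 67.25%.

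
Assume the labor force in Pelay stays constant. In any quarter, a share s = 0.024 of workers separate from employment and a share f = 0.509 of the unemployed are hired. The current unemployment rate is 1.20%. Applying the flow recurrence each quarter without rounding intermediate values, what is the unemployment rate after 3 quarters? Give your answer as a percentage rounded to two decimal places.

Unemployment rate after three quarters ≈ 4.17%.

With a fixed labor force, u_{t+1} = u_t + s·(1−u_t) − f·u_t = u_t·(1−s−f) + s.
Here 1−s−f = 0.467 and s = 0.024.
u_1 = 0.012000 × 0.467 + 0.024 = 0.029604.
u_2 = 0.029604 × 0.467 + 0.024 = 0.037825.
u_3 = 0.037825 × 0.467 + 0.024 = 0.041664.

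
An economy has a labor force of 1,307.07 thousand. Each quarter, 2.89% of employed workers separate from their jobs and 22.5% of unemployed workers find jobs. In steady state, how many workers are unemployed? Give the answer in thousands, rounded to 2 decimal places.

Steady-state unemployment rate u* = s/(s+f) = 2.89/(2.89+22.5) = 0.113824.
Unemployed = u* × labor force = 0.113824 × 1,307.07 ≈ 148.78 thousand.

About 148.78 thousand are unemployed in steady state.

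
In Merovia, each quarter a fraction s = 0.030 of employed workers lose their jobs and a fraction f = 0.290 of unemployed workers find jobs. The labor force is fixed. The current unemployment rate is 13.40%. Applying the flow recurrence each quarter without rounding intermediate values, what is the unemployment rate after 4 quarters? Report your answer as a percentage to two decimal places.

Unemployment rate after four quarters ≈ 10.24%.

With a fixed labor force, u_{t+1} = u_t + s·(1−u_t) − f·u_t = u_t·(1−s−f) + s.
Here 1−s−f = 0.680 and s = 0.030.
u_1 = 0.134000 × 0.680 + 0.030 = 0.121120.
u_2 = 0.121120 × 0.680 + 0.030 = 0.112362.
u_3 = 0.112362 × 0.680 + 0.030 = 0.106406.
u_4 = 0.106406 × 0.680 + 0.030 = 0.102356.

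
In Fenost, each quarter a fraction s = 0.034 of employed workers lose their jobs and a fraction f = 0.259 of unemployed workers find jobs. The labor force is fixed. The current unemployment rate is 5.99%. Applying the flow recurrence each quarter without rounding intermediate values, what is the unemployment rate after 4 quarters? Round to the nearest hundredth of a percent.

With a fixed labor force, u_{t+1} = u_t + s·(1−u_t) − f·u_t = u_t·(1−s−f) + s.
Here 1−s−f = 0.707 and s = 0.034.
u_1 = 0.059900 × 0.707 + 0.034 = 0.076349.
u_2 = 0.076349 × 0.707 + 0.034 = 0.087979.
u_3 = 0.087979 × 0.707 + 0.034 = 0.096201.
u_4 = 0.096201 × 0.707 + 0.034 = 0.102014.

Unemployment rate after four quarters ≈ 10.20%.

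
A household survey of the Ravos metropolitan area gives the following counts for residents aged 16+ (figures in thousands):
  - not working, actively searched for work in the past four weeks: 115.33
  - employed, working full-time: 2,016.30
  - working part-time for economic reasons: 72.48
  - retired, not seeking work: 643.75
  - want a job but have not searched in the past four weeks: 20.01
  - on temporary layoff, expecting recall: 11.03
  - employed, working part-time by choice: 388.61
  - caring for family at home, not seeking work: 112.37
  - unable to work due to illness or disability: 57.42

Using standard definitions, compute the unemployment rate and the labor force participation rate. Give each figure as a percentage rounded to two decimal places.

Unemployment rate ≈ 4.85%; labor force participation rate ≈ 75.75%.

Employed = 2,016.30 + 72.48 + 388.61 = 2,477.39 thousand (anyone who worked, including part-time for economic reasons, counts as employed).
Unemployed = 115.33 + 11.03 = 126.36 thousand (jobless and actively searching, or on temporary layoff).
Labor force = 2,477.39 + 126.36 = 2,603.75 thousand.
Not in labor force = 643.75 + 20.01 + 112.37 + 57.42 = 833.55 thousand (those not working and not actively searching are outside the labor force — including those who want a job but have given up searching).
Civilian working-age population = 2,603.75 + 833.55 = 3,437.30 thousand.
Unemployment rate = 126.36 / 2,603.75 = 4.85%.
Labor force participation rate = 2,603.75 / 3,437.30 = 75.75%.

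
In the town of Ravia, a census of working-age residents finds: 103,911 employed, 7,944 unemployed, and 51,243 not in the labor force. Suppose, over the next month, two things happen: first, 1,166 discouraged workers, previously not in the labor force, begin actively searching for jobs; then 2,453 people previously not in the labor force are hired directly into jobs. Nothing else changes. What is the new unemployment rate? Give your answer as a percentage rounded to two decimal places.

Initially, labor force = 103,911 + 7,944 = 111,855, so u = 7,944/111,855 = 7.10%.
After the first change, unemployed and labor force both rise by 1,166 → E = 103,911, U = 9,110, labor force = 113,021.
After the second change, employed and labor force both rise by 2,453; unemployed unchanged → E = 106,364, U = 9,110, labor force = 115,474.
New unemployment rate = 9,110 / 115,474 = 7.89%.

New unemployment rate ≈ 7.89%.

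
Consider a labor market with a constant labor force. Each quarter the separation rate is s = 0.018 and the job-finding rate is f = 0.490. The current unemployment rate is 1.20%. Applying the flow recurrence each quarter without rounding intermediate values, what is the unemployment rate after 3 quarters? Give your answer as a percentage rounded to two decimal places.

With a fixed labor force, u_{t+1} = u_t + s·(1−u_t) − f·u_t = u_t·(1−s−f) + s.
Here 1−s−f = 0.492 and s = 0.018.
u_1 = 0.012000 × 0.492 + 0.018 = 0.023904.
u_2 = 0.023904 × 0.492 + 0.018 = 0.029761.
u_3 = 0.029761 × 0.492 + 0.018 = 0.032642.

Unemployment rate after three quarters ≈ 3.26%.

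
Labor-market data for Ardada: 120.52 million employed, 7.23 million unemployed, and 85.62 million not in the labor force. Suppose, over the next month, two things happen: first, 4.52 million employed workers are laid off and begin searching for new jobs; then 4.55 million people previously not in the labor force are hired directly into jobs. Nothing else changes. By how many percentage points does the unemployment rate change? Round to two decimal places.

The unemployment rate changes by +3.22 percentage points.

Initially, labor force = 120.52 + 7.23 = 127.75 million, so u = 7.23/127.75 = 5.66%.
After the first change, employed falls and unemployed rises by 4.52; labor force unchanged → E = 116.00, U = 11.75, labor force = 127.75 million.
After the second change, employed and labor force both rise by 4.55; unemployed unchanged → E = 120.55, U = 11.75, labor force = 132.30 million.
New unemployment rate = 11.75 / 132.30 = 8.88%.
Change = 8.88% − 5.66% = +3.22 percentage points.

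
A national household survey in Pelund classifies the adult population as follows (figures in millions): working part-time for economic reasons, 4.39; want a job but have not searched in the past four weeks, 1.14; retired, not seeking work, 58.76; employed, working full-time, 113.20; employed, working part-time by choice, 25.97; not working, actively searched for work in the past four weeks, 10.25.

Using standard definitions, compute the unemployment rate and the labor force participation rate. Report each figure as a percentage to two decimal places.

Employed = 4.39 + 113.20 + 25.97 = 143.56 million (anyone who worked, including part-time for economic reasons, counts as employed).
Unemployed = 10.25 million.
Labor force = 143.56 + 10.25 = 153.81 million.
Not in labor force = 1.14 + 58.76 = 59.90 million (those not working and not actively searching are outside the labor force — including those who want a job but have given up searching).
Civilian working-age population = 153.81 + 59.90 = 213.71 million.
Unemployment rate = 10.25 / 153.81 = 6.66%.
Labor force participation rate = 153.81 / 213.71 = 71.97%.

Unemployment rate ≈ 6.66%; labor force participation rate ≈ 71.97%.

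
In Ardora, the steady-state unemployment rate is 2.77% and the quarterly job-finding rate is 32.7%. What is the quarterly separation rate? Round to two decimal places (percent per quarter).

Separation rate ≈ 0.93% per quarter.

From u* = s/(s+f): s = u·f/(1−u).
s = 0.0277 × 32.7 / (1 − 0.0277) = 0.9058 / 0.9723 ≈ 0.93% per quarter.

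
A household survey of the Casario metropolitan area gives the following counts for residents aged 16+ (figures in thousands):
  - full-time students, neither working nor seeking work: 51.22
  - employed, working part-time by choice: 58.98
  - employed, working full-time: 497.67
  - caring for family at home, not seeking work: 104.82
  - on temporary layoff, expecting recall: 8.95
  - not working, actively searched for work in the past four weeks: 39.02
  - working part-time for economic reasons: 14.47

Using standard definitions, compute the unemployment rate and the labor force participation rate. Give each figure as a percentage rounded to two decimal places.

Unemployment rate ≈ 7.75%; labor force participation rate ≈ 79.87%.

Employed = 58.98 + 497.67 + 14.47 = 571.12 thousand (anyone who worked, including part-time for economic reasons, counts as employed).
Unemployed = 8.95 + 39.02 = 47.97 thousand (jobless and actively searching, or on temporary layoff).
Labor force = 571.12 + 47.97 = 619.09 thousand.
Not in labor force = 51.22 + 104.82 = 156.04 thousand (those not working and not actively searching are outside the labor force).
Civilian working-age population = 619.09 + 156.04 = 775.13 thousand.
Unemployment rate = 47.97 / 619.09 = 7.75%.
Labor force participation rate = 619.09 / 775.13 = 79.87%.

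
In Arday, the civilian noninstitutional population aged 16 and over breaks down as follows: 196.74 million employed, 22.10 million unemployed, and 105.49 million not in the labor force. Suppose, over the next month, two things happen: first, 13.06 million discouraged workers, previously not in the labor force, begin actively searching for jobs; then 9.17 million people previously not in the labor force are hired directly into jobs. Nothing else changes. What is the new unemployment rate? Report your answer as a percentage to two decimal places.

New unemployment rate ≈ 14.58%.

Initially, labor force = 196.74 + 22.10 = 218.84 million, so u = 22.10/218.84 = 10.10%.
After the first change, unemployed and labor force both rise by 13.06 → E = 196.74, U = 35.16, labor force = 231.90 million.
After the second change, employed and labor force both rise by 9.17; unemployed unchanged → E = 205.91, U = 35.16, labor force = 241.07 million.
New unemployment rate = 35.16 / 241.07 = 14.58%.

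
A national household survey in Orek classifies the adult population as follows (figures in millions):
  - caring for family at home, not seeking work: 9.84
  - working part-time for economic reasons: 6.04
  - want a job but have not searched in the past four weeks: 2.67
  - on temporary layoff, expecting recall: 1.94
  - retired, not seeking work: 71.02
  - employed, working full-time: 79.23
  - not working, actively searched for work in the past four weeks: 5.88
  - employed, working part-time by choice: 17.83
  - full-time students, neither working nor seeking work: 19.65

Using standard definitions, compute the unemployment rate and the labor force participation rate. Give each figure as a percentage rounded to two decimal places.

Employed = 6.04 + 79.23 + 17.83 = 103.10 million (anyone who worked, including part-time for economic reasons, counts as employed).
Unemployed = 1.94 + 5.88 = 7.82 million (jobless and actively searching, or on temporary layoff).
Labor force = 103.10 + 7.82 = 110.92 million.
Not in labor force = 9.84 + 2.67 + 71.02 + 19.65 = 103.18 million (those not working and not actively searching are outside the labor force — including those who want a job but have given up searching).
Civilian working-age population = 110.92 + 103.18 = 214.10 million.
Unemployment rate = 7.82 / 110.92 = 7.05%.
Labor force participation rate = 110.92 / 214.10 = 51.81%.

Unemployment rate ≈ 7.05%; labor force participation rate ≈ 51.81%.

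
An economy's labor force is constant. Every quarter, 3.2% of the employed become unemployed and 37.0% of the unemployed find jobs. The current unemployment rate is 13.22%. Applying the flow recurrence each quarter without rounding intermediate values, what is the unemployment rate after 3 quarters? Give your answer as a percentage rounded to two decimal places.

With a fixed labor force, u_{t+1} = u_t + s·(1−u_t) − f·u_t = u_t·(1−s−f) + s.
Here 1−s−f = 0.598 and s = 0.032.
u_1 = 0.132200 × 0.598 + 0.032 = 0.111056.
u_2 = 0.111056 × 0.598 + 0.032 = 0.098411.
u_3 = 0.098411 × 0.598 + 0.032 = 0.090850.

Unemployment rate after three quarters ≈ 9.08%.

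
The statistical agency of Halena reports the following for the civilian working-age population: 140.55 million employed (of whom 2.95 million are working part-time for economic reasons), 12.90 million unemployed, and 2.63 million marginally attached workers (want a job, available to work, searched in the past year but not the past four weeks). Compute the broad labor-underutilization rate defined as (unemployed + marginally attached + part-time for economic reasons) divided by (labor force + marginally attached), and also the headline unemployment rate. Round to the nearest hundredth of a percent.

Labor force = 140.55 + 12.90 = 153.45 million.
Numerator = 12.90 + 2.63 + 2.95 = 18.48 million.
Denominator = 153.45 + 2.63 = 156.08 million.
Broad rate = 18.48 / 156.08 = 11.84%.
Headline unemployment rate = 12.90 / 153.45 = 8.41%.

Broad underutilization rate ≈ 11.84%; headline unemployment rate ≈ 8.41%.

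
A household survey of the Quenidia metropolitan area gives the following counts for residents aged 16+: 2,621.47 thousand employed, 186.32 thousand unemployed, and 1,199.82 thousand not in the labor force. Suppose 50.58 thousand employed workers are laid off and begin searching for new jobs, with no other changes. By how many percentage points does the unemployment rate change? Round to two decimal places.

Initially, labor force = 2,621.47 + 186.32 = 2,807.79 thousand, so u = 186.32/2,807.79 = 6.64%.
After the change, employed falls and unemployed rises by 50.58; labor force unchanged → E = 2,570.89, U = 236.90, labor force = 2,807.79 thousand.
New unemployment rate = 236.90 / 2,807.79 = 8.44%.
Change = 8.44% − 6.64% = +1.80 percentage points.

The unemployment rate changes by +1.80 percentage points.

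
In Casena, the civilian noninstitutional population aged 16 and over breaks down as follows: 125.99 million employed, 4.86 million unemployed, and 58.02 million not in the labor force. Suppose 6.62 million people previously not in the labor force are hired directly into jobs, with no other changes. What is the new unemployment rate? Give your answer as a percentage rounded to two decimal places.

New unemployment rate ≈ 3.54%.

Initially, labor force = 125.99 + 4.86 = 130.85 million, so u = 4.86/130.85 = 3.71%.
After the change, employed and labor force both rise by 6.62; unemployed unchanged → E = 132.61, U = 4.86, labor force = 137.47 million.
New unemployment rate = 4.86 / 137.47 = 3.54%.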